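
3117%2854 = 263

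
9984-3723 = 6261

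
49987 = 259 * 193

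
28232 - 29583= - 1351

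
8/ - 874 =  - 1 + 433/437 = - 0.01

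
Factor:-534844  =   - 2^2*133711^1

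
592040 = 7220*82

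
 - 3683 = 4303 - 7986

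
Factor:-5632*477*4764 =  - 2^11*3^3*11^1* 53^1 * 397^1 = - 12798314496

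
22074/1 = 22074 = 22074.00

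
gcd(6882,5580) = 186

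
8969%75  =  44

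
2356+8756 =11112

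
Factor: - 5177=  - 31^1*167^1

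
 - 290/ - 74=3+34/37 = 3.92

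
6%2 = 0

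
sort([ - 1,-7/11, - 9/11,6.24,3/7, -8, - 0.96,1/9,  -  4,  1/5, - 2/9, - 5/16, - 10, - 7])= [ - 10, - 8,- 7,- 4, - 1,  -  0.96, - 9/11,-7/11, -5/16, - 2/9, 1/9,1/5,3/7, 6.24]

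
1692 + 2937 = 4629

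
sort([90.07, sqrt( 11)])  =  [sqrt( 11 ), 90.07 ] 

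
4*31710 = 126840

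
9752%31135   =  9752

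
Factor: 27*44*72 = 85536 = 2^5*3^5*11^1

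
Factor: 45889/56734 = 2^(  -  1 )*19^ (-1)*109^1*421^1*1493^( - 1)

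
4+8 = 12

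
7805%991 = 868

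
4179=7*597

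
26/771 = 26/771 = 0.03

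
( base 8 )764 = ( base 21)12H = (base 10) 500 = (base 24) kk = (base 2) 111110100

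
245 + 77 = 322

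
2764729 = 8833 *313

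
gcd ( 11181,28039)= 1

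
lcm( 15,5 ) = 15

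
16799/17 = 16799/17 = 988.18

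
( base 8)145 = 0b1100101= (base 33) 32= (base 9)122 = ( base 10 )101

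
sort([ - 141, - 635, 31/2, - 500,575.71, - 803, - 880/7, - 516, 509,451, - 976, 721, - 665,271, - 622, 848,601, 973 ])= [ - 976, - 803, - 665, - 635, - 622, - 516, - 500, - 141, - 880/7,31/2,  271,  451 , 509, 575.71,601, 721, 848,973 ]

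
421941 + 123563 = 545504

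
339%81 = 15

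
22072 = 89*248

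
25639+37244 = 62883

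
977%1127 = 977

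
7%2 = 1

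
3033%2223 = 810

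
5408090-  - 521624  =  5929714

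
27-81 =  - 54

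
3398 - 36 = 3362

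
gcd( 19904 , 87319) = 1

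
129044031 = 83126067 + 45917964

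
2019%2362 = 2019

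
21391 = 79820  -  58429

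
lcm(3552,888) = 3552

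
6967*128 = 891776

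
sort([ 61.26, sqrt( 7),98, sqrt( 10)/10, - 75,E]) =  [ - 75,sqrt(10)/10 , sqrt( 7 ),E, 61.26, 98]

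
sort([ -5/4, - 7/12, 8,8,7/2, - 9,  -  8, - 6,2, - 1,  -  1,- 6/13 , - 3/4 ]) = [-9 ,  -  8, -6,-5/4, - 1 , - 1,  -  3/4, - 7/12, - 6/13,  2, 7/2, 8,8] 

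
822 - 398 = 424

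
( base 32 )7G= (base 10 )240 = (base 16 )f0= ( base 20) C0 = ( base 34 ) 72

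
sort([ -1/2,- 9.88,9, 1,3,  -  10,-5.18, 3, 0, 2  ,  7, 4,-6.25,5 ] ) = [-10, - 9.88, - 6.25, - 5.18,-1/2  ,  0,1, 2, 3, 3, 4, 5, 7,9 ] 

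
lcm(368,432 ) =9936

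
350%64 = 30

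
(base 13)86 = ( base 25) 4A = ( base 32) 3E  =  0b1101110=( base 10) 110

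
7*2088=14616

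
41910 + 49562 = 91472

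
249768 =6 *41628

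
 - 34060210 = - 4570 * 7453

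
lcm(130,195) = 390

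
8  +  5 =13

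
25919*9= 233271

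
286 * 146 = 41756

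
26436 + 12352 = 38788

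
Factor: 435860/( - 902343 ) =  - 2^2*3^(-1)*5^1*13^(-1 )*17^ (  -  1)*19^1*31^1*37^1* 1361^( - 1)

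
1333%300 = 133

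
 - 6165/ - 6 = 1027+1/2 = 1027.50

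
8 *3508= 28064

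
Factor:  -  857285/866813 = - 5^1*11^2*13^1*17^ (-1)*109^1*50989^( - 1 )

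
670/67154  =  335/33577 = 0.01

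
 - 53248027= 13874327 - 67122354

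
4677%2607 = 2070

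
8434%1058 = 1028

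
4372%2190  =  2182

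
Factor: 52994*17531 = 929037814 = 2^1*47^1*373^1*26497^1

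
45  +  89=134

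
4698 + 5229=9927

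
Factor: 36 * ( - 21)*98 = - 74088 = - 2^3*3^3*7^3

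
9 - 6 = 3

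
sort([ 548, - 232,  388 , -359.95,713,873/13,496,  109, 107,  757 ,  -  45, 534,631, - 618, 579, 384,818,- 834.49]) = [ - 834.49,-618, - 359.95, - 232 ,  -  45, 873/13,107 , 109,384, 388,496,534 , 548  ,  579, 631, 713,757,818 ] 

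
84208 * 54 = 4547232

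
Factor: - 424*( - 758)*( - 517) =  - 2^4*11^1*47^1*53^1*379^1= - 166159664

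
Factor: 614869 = 109^1 * 5641^1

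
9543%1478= 675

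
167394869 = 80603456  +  86791413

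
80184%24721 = 6021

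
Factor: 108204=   2^2*3^1 * 71^1*127^1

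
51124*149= 7617476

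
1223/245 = 4  +  243/245 = 4.99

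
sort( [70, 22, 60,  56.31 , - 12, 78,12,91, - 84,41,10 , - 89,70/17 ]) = [ - 89,-84, - 12,70/17, 10,12, 22,41, 56.31,60, 70, 78,91 ] 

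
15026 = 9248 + 5778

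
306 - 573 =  - 267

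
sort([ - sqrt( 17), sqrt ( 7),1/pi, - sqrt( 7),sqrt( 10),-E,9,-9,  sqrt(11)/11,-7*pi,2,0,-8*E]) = [-7*pi, - 8*E,  -  9, - sqrt(17),-E,-sqrt(7) , 0 , sqrt( 11 )/11,1/pi , 2, sqrt (7 ),sqrt( 10),9]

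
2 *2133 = 4266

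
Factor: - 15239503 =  - 3257^1*4679^1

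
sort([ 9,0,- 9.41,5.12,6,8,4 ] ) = [ - 9.41, 0,4, 5.12, 6,  8,9] 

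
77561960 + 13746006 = 91307966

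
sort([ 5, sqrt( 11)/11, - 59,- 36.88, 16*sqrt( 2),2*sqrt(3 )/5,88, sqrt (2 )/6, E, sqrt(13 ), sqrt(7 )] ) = [ - 59, - 36.88,sqrt(2)/6,sqrt(11)/11, 2 *sqrt( 3) /5, sqrt(7), E,  sqrt( 13),5,16*sqrt(2 ), 88] 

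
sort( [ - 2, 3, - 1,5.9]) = [ - 2, - 1,3, 5.9]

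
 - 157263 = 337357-494620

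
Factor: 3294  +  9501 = 3^1*5^1*853^1 = 12795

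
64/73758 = 32/36879 = 0.00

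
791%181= 67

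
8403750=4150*2025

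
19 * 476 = 9044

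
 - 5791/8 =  - 724 +1/8 = - 723.88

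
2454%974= 506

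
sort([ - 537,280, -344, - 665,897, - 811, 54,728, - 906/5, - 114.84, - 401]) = [ -811 ,-665, - 537, - 401, - 344 , - 906/5 , - 114.84,54, 280,728,897] 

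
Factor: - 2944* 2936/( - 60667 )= 2^10*19^( - 1)* 23^1*31^( - 1)*103^( - 1 )*367^1 = 8643584/60667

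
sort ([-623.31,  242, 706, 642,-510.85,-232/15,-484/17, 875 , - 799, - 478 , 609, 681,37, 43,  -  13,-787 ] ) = [ - 799,-787, - 623.31, - 510.85,  -  478,  -  484/17,- 232/15,-13,  37 , 43, 242, 609,  642, 681,706, 875] 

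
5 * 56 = 280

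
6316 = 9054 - 2738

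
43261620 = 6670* 6486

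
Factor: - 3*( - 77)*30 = 2^1*3^2*5^1*7^1*11^1=6930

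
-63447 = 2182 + -65629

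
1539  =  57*27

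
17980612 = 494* 36398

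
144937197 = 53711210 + 91225987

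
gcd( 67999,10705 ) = 1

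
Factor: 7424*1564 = 2^10*17^1*23^1*29^1=11611136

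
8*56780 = 454240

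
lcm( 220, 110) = 220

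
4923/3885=1 + 346/1295= 1.27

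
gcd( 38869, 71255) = 1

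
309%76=5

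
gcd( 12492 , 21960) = 36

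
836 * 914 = 764104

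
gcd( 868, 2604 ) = 868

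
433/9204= 433/9204 = 0.05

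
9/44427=3/14809 =0.00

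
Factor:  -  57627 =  - 3^2*19^1 * 337^1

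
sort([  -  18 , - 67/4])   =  [ - 18, -67/4] 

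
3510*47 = 164970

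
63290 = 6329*10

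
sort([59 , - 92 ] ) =[ - 92 , 59 ] 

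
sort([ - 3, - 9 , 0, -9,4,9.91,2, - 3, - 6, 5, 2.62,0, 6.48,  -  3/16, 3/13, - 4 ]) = [ - 9,-9, - 6, - 4, - 3, -3, - 3/16, 0,0,3/13,2,2.62,4,5 , 6.48, 9.91 ] 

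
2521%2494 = 27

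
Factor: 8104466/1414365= 2^1*3^(-1 )*5^(  -  1)*277^1*14629^1*94291^(-1 )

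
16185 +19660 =35845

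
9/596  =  9/596  =  0.02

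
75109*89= 6684701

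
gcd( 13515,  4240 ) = 265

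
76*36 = 2736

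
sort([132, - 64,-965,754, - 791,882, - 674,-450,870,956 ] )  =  [ - 965 , - 791,-674, - 450,-64, 132,754,870, 882,956] 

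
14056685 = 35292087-21235402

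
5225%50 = 25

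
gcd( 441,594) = 9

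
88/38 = 44/19 = 2.32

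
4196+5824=10020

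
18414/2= 9207=9207.00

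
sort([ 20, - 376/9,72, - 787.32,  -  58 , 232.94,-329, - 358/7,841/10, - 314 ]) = [ - 787.32, -329, - 314, - 58, - 358/7,  -  376/9, 20, 72, 841/10, 232.94 ]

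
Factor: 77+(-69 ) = 8 =2^3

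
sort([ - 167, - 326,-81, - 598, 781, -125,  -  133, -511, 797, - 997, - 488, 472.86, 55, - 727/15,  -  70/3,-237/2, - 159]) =[  -  997,-598, - 511, - 488,-326, - 167, - 159, - 133, - 125,-237/2, - 81, - 727/15,-70/3,55, 472.86,781, 797] 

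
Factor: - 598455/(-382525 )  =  837/535 = 3^3*5^( - 1)*31^1 * 107^( - 1)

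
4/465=4/465 =0.01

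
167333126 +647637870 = 814970996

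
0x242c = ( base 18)1aa8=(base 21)KKK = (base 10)9260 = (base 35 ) 7jk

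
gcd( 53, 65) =1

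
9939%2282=811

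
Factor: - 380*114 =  - 2^3 *3^1*5^1*19^2 = - 43320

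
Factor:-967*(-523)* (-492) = -248824572 = - 2^2 * 3^1*41^1*523^1*967^1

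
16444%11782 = 4662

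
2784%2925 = 2784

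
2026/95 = 2026/95 = 21.33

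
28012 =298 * 94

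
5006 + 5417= 10423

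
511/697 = 511/697= 0.73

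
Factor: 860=2^2* 5^1*43^1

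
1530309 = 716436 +813873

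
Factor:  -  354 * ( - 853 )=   2^1*3^1*59^1* 853^1 = 301962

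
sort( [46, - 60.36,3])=[  -  60.36, 3, 46]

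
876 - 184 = 692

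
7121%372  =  53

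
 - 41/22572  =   - 1+ 22531/22572 = - 0.00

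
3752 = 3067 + 685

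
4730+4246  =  8976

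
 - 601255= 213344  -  814599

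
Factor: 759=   3^1*11^1*23^1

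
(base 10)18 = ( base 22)i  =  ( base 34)i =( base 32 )i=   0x12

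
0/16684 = 0 = 0.00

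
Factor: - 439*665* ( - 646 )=2^1 * 5^1*7^1 * 17^1 * 19^2*439^1 = 188590010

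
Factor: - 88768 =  - 2^6 * 19^1 * 73^1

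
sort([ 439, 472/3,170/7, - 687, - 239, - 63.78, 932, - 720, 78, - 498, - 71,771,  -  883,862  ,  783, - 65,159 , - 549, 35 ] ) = [ - 883 , - 720, - 687, - 549, - 498, - 239, - 71, - 65, - 63.78,170/7,35,78,  472/3, 159,439,771, 783,862, 932 ] 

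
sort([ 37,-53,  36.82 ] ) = [-53,36.82, 37]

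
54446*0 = 0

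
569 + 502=1071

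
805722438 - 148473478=657248960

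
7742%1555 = 1522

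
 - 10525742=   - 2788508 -7737234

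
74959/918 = 74959/918 = 81.65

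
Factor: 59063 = 59063^1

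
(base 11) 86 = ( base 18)54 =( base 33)2S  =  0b1011110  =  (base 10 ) 94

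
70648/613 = 115 + 153/613 = 115.25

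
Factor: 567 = 3^4 * 7^1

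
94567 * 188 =17778596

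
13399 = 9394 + 4005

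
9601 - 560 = 9041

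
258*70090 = 18083220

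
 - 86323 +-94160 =-180483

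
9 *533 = 4797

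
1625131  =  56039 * 29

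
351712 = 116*3032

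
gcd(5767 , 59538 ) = 1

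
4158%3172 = 986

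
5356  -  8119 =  - 2763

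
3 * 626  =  1878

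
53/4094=53/4094  =  0.01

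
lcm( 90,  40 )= 360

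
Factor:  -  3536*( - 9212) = 2^6*7^2*13^1*17^1*47^1 = 32573632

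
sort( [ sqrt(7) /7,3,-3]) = [ - 3,sqrt(7)/7, 3 ] 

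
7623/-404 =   -  7623/404 = - 18.87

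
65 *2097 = 136305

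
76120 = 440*173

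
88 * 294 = 25872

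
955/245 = 191/49= 3.90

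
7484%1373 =619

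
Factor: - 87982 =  - 2^1 * 43991^1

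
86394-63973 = 22421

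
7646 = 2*3823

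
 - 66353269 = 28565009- 94918278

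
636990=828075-191085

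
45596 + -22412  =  23184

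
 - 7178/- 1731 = 7178/1731 = 4.15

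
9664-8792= 872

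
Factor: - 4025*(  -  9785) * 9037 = 5^3 * 7^2*19^1*23^1 * 103^1 * 1291^1 = 355918856125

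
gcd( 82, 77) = 1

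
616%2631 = 616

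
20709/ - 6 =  - 6903/2 = - 3451.50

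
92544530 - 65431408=27113122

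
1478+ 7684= 9162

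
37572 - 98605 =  - 61033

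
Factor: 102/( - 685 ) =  - 2^1 *3^1*5^( - 1 ) * 17^1*137^( - 1 )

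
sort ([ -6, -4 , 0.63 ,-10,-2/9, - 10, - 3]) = [ - 10 , - 10, - 6, - 4,-3,-2/9, 0.63 ]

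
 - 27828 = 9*( - 3092)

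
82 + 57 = 139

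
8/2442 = 4/1221  =  0.00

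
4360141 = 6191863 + -1831722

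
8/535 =8/535=0.01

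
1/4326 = 1/4326 = 0.00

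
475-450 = 25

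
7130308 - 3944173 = 3186135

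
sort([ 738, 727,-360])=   [ - 360,727, 738 ]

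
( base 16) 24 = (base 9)40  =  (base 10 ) 36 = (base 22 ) 1e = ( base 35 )11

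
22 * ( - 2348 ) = - 51656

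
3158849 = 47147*67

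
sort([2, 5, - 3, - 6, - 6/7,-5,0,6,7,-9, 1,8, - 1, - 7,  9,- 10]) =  [ - 10, - 9, - 7,- 6 , - 5 , - 3, - 1, - 6/7,0, 1, 2 , 5, 6,7,8,  9 ]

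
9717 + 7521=17238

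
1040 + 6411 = 7451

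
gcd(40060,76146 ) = 2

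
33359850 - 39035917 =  - 5676067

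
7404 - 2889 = 4515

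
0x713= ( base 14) 935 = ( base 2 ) 11100010011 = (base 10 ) 1811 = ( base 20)4AB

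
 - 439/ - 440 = 439/440=1.00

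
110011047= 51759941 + 58251106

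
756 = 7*108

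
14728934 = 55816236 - 41087302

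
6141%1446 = 357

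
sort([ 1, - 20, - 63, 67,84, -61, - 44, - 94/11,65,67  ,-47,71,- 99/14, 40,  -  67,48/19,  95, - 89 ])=[ - 89,  -  67, - 63 , - 61, - 47, - 44, - 20, - 94/11,  -  99/14 , 1,48/19, 40,65 , 67, 67,71 , 84,95 ]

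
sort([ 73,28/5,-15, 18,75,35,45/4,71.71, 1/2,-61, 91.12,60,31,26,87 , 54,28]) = [ - 61 , - 15,1/2,28/5,45/4,18, 26,28,31,35,54,60,71.71,73,  75,87,  91.12] 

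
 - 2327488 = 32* ( - 72734) 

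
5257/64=5257/64 =82.14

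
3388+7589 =10977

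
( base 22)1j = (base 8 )51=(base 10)41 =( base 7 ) 56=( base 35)16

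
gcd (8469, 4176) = 9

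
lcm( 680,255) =2040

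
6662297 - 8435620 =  - 1773323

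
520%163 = 31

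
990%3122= 990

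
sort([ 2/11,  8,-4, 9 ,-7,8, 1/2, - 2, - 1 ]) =[-7,-4, - 2,  -  1, 2/11, 1/2, 8, 8, 9 ]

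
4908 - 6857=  - 1949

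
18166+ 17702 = 35868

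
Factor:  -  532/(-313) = 2^2*7^1*19^1  *  313^(  -  1 )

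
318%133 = 52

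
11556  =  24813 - 13257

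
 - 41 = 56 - 97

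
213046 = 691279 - 478233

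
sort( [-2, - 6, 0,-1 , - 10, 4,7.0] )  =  [ - 10, - 6, - 2, - 1, 0, 4, 7.0]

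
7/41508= 7/41508 = 0.00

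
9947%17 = 2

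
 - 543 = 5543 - 6086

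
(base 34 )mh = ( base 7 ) 2142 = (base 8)1375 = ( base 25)15F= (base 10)765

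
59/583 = 59/583 = 0.10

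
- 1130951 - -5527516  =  4396565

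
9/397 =9/397 =0.02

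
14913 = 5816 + 9097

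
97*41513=4026761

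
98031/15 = 32677/5=6535.40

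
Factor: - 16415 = - 5^1*7^2*67^1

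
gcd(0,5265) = 5265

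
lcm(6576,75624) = 151248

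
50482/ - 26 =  - 1942 + 5/13=-1941.62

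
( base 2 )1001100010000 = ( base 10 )4880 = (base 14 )1ac8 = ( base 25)7K5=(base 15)16A5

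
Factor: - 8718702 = -2^1 * 3^1*23^1  *63179^1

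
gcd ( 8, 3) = 1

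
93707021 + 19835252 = 113542273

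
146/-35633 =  - 146/35633 = -0.00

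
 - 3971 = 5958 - 9929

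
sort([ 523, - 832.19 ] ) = [  -  832.19,523] 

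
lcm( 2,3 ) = 6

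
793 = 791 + 2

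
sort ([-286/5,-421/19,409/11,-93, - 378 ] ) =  [ - 378 ,-93, - 286/5,-421/19 , 409/11] 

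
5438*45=244710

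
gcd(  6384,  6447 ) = 21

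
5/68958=5/68958 =0.00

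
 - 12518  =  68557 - 81075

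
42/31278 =7/5213 = 0.00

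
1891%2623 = 1891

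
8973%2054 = 757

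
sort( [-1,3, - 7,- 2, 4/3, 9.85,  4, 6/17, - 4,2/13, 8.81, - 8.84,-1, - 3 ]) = [-8.84, - 7 ,-4, - 3,- 2,-1, - 1, 2/13,6/17, 4/3, 3 , 4,8.81,9.85 ] 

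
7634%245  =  39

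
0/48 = 0=0.00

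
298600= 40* 7465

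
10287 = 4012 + 6275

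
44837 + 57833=102670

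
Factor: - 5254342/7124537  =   - 2^1*7^( - 1 )*43^1*107^1*113^( - 1)*571^1 *9007^( - 1 ) 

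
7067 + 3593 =10660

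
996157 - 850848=145309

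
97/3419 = 97/3419 =0.03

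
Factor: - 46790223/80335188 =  - 15596741/26778396 = -2^( - 2 )*3^ ( - 1 )*2731^1*5711^1 * 2231533^( - 1) 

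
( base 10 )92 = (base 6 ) 232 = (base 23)40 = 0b1011100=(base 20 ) 4C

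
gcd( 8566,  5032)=2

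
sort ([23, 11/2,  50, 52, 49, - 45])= [ - 45,  11/2, 23, 49,50,52 ] 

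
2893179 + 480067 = 3373246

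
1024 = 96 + 928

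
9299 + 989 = 10288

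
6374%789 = 62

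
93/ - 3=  - 31/1 = - 31.00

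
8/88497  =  8/88497=0.00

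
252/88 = 63/22 = 2.86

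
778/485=778/485 = 1.60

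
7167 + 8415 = 15582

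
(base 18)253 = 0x2E5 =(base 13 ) 450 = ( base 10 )741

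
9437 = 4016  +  5421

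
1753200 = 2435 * 720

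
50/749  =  50/749 = 0.07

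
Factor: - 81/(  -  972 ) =1/12 = 2^( - 2)*3^( - 1)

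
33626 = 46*731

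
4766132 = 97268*49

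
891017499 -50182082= 840835417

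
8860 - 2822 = 6038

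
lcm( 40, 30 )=120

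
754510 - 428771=325739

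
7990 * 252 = 2013480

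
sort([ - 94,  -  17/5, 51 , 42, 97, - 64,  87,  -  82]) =[ -94,  -  82, - 64,-17/5,42, 51, 87, 97]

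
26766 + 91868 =118634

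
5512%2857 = 2655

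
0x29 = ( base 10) 41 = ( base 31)1a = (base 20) 21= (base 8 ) 51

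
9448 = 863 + 8585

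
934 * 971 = 906914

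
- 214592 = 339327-553919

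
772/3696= 193/924 = 0.21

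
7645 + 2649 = 10294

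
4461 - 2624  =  1837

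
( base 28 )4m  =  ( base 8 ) 206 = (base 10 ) 134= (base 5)1014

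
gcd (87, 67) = 1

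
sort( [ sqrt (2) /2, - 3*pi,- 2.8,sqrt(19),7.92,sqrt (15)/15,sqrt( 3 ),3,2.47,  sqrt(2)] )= [  -  3*pi, - 2.8,sqrt(15 )/15,sqrt(2) /2, sqrt(2 ) , sqrt(3 ),2.47,3,sqrt(19), 7.92] 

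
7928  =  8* 991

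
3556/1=3556 = 3556.00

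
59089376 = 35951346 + 23138030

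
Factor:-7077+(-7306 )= - 14383  =  -19^1*757^1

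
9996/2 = 4998 = 4998.00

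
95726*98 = 9381148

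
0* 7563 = 0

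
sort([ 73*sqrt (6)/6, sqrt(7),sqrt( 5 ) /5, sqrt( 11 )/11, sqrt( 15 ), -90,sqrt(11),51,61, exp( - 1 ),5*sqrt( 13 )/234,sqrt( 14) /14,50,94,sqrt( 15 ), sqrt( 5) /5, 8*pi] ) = [ - 90, 5*sqrt( 13 ) /234,sqrt( 14 )/14,  sqrt( 11)/11, exp( - 1),sqrt ( 5)/5, sqrt( 5)/5,sqrt(7),sqrt( 11), sqrt( 15),sqrt (15 ), 8 * pi,73*sqrt( 6 ) /6 , 50, 51,61, 94 ]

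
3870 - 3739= 131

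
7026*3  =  21078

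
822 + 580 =1402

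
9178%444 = 298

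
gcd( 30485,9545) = 5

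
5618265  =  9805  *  573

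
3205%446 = 83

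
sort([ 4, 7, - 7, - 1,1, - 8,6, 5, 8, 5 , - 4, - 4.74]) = [ -8, - 7, - 4.74,-4,- 1,1,  4,5,5, 6, 7,8 ]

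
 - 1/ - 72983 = 1/72983=0.00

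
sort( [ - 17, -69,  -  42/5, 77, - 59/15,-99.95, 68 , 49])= [ - 99.95,  -  69, - 17,-42/5,  -  59/15, 49, 68, 77]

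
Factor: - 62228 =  - 2^2*47^1*331^1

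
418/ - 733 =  -1+ 315/733 = -0.57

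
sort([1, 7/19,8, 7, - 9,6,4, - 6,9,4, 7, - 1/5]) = [-9, - 6, - 1/5,7/19,1,4,4,6,7,7,8,9]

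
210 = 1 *210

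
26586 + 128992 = 155578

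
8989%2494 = 1507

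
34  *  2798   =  95132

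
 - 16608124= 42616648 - 59224772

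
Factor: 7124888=2^3*167^1*5333^1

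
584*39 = 22776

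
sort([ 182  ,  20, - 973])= [-973,20, 182]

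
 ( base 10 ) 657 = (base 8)1221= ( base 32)kh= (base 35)ir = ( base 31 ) L6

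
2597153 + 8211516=10808669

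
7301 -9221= -1920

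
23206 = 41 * 566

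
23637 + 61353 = 84990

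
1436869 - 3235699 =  - 1798830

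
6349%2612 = 1125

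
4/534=2/267  =  0.01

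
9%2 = 1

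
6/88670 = 3/44335 =0.00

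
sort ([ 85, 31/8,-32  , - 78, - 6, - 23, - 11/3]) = [-78, - 32, - 23,  -  6,  -  11/3,31/8, 85]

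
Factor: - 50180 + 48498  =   - 1682 = - 2^1*29^2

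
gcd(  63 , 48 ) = 3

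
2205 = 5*441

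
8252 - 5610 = 2642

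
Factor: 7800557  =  71^1*181^1*607^1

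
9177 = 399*23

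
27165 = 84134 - 56969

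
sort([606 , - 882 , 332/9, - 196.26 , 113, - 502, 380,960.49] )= [ - 882, - 502, - 196.26 , 332/9, 113, 380 , 606,  960.49] 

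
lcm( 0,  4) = 0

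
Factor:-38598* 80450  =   - 2^2*3^1*5^2*7^1 * 919^1*1609^1 = - 3105209100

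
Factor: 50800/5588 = 100/11 = 2^2*5^2*11^(  -  1 ) 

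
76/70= 1+3/35 = 1.09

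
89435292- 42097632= 47337660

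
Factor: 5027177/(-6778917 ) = - 3^( -3)*31^1 * 257^1*  631^1*251071^( - 1 )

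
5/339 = 5/339 = 0.01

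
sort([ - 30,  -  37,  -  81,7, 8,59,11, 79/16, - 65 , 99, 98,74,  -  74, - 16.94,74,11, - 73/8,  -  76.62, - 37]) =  [ - 81, - 76.62, - 74,  -  65, - 37,-37, - 30,-16.94, -73/8,79/16,7,8, 11,11, 59,74,74, 98,99 ] 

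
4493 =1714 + 2779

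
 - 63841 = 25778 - 89619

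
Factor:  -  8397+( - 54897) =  - 63294  =  - 2^1  *3^1*7^1*11^1 *137^1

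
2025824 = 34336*59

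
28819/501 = 57 + 262/501 = 57.52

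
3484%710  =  644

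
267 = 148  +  119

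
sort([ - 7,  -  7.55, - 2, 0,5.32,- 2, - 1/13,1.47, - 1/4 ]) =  [ - 7.55,  -  7, - 2, - 2,  -  1/4, - 1/13,0,1.47,5.32]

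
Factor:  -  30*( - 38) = 1140= 2^2*3^1*5^1*19^1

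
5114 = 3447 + 1667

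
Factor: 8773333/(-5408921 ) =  - 7^(-1)*43^1* 373^1 * 547^1*772703^( - 1)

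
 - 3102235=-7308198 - - 4205963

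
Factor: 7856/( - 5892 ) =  - 2^2*3^( - 1 )  =  -4/3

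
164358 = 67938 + 96420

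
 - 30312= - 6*5052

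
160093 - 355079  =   - 194986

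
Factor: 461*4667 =13^1*359^1*461^1  =  2151487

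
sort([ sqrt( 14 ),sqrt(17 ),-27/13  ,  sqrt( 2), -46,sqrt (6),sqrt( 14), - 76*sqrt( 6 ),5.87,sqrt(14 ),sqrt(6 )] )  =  [ - 76*sqrt( 6 ), - 46, - 27/13,sqrt(2 ), sqrt( 6 ),sqrt( 6),  sqrt(14) , sqrt(14 ), sqrt(14),sqrt(17),5.87 ]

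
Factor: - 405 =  - 3^4*5^1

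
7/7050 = 7/7050 = 0.00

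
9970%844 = 686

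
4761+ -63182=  - 58421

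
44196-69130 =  - 24934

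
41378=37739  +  3639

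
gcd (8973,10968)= 3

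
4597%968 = 725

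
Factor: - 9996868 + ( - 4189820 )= - 2^6*3^1 * 37^1*1997^1= - 14186688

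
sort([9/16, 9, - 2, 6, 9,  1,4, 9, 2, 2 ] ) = [ - 2,9/16, 1,2, 2, 4,6, 9,9, 9] 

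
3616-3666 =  - 50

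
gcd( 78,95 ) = 1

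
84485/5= 16897=16897.00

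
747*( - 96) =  - 71712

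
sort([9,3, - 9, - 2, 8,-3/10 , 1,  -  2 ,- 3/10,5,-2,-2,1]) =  [ - 9, - 2, - 2, - 2,  -  2, - 3/10, - 3/10,1,1 , 3 , 5,8,9 ]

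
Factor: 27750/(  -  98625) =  -2^1*37^1*263^ ( - 1 ) = - 74/263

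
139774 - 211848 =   -  72074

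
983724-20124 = 963600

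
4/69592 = 1/17398 = 0.00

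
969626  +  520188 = 1489814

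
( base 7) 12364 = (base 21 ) 794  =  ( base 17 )b5g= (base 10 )3280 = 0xCD0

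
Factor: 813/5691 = 7^ (  -  1) =1/7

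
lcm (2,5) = 10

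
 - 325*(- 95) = 30875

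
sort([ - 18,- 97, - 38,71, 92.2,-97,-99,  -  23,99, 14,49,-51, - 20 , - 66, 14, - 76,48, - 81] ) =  [ - 99, - 97,-97,-81,- 76, - 66,  -  51,  -  38, -23,- 20, - 18,14,14,48,49,71 , 92.2,99]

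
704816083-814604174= - 109788091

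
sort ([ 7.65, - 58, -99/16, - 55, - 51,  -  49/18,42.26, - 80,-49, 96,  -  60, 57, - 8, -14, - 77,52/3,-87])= [ - 87,  -  80, - 77, - 60, - 58, - 55, - 51, - 49, - 14 , - 8, - 99/16, - 49/18,7.65 , 52/3,42.26,57,96] 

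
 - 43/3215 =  - 43/3215 = - 0.01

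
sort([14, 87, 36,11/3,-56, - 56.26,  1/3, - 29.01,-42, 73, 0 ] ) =[ -56.26,-56, - 42,- 29.01, 0,1/3 , 11/3,14,36,73,  87]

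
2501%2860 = 2501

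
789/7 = 789/7 =112.71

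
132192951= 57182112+75010839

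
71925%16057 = 7697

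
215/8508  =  215/8508 = 0.03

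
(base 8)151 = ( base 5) 410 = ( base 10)105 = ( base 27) 3O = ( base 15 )70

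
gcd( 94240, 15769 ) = 1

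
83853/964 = 83853/964=86.98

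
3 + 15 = 18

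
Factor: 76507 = 76507^1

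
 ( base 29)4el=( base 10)3791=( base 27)55B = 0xecf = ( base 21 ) 8CB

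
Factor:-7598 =-2^1*29^1*131^1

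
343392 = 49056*7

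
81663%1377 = 420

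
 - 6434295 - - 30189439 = 23755144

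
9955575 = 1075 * 9261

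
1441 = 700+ 741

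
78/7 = 11+ 1/7 = 11.14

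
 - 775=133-908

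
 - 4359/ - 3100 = 4359/3100 = 1.41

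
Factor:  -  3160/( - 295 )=2^3*59^( - 1)*79^1 = 632/59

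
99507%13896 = 2235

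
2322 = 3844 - 1522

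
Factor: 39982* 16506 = 2^2*3^2*7^1 * 131^1*19991^1 = 659942892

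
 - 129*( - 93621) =12077109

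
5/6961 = 5/6961=   0.00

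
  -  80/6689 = -80/6689 = -0.01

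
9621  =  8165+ 1456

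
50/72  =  25/36= 0.69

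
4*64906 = 259624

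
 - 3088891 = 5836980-8925871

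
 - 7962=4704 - 12666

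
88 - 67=21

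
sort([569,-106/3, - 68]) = [-68, - 106/3, 569]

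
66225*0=0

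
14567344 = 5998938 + 8568406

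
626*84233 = 52729858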